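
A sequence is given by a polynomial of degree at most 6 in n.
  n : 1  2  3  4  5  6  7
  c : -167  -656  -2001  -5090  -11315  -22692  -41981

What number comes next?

D1: -489 , -1345 , -3089 , -6225 , -11377 , -19289
D2: -856 , -1744 , -3136 , -5152 , -7912
D3: -888 , -1392 , -2016 , -2760
D4: -504 , -624 , -744
D5: -120 , -120
Constant fifth difference = -120, so extend:
-744 − 120 = -864;  -2760 − 864 = -3624;  -7912 − 3624 = -11536;  -19289 − 11536 = -30825;  -41981 − 30825 = -72806

-72806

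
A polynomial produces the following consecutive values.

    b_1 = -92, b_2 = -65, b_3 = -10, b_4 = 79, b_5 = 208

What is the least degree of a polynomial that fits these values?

3

Δ: 27, 55, 89, 129
Δ²: 28, 34, 40
Δ³: 6, 6
The third differences are constant, so the polynomial has degree 3.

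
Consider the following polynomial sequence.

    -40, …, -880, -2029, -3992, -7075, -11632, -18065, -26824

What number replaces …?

-287

Using the last 7 terms:
Δ: -1149, -1963, -3083, -4557, -6433, -8759
Δ²: -814, -1120, -1474, -1876, -2326
Δ³: -306, -354, -402, -450
Δ⁴: -48, -48, -48
Constant fourth difference = -48.
Extend backward: -306 + 48 = -258;  -814 + 258 = -556;  -1149 + 556 = -593;  -880 + 593 = -287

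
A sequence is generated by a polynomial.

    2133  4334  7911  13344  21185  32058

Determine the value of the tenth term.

120870

First differences: 2201 , 3577 , 5433 , 7841 , 10873
Second differences: 1376 , 1856 , 2408 , 3032
Third differences: 480 , 552 , 624
Fourth differences: 72 , 72
The fourth differences are constant (72).
624 + 72 = 696;  3032 + 696 = 3728;  10873 + 3728 = 14601;  32058 + 14601 = 46659
696 + 72 = 768;  3728 + 768 = 4496;  14601 + 4496 = 19097;  46659 + 19097 = 65756
768 + 72 = 840;  4496 + 840 = 5336;  19097 + 5336 = 24433;  65756 + 24433 = 90189
840 + 72 = 912;  5336 + 912 = 6248;  24433 + 6248 = 30681;  90189 + 30681 = 120870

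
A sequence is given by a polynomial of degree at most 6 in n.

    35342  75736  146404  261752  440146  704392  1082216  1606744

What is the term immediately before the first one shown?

14296

40394, 70668, 115348, 178394, 264246, 377824, 524528
30274, 44680, 63046, 85852, 113578, 146704
14406, 18366, 22806, 27726, 33126
3960, 4440, 4920, 5400
480, 480, 480
The fifth differences are constant at 480.
Work back: 3960 − 480 = 3480;  14406 − 3480 = 10926;  30274 − 10926 = 19348;  40394 − 19348 = 21046;  35342 − 21046 = 14296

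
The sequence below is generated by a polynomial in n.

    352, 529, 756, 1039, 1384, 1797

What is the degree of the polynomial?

3

First differences: 177, 227, 283, 345, 413
Second differences: 50, 56, 62, 68
Third differences: 6, 6, 6
The third differences are constant, so the polynomial has degree 3.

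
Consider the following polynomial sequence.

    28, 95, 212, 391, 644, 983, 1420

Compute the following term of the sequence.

1967

D1: 67, 117, 179, 253, 339, 437
D2: 50, 62, 74, 86, 98
D3: 12, 12, 12, 12
Constant third difference = 12, so extend:
98 + 12 = 110;  437 + 110 = 547;  1420 + 547 = 1967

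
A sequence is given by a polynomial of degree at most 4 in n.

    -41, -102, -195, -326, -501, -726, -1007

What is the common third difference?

Δ: -61, -93, -131, -175, -225, -281
Δ²: -32, -38, -44, -50, -56
Δ³: -6, -6, -6, -6

-6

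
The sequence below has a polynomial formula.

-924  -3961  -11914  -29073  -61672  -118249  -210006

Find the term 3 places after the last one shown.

-855897

First differences: -3037, -7953, -17159, -32599, -56577, -91757
Second differences: -4916, -9206, -15440, -23978, -35180
Third differences: -4290, -6234, -8538, -11202
Fourth differences: -1944, -2304, -2664
Fifth differences: -360, -360
The fifth differences are constant (-360).
-2664 − 360 = -3024;  -11202 − 3024 = -14226;  -35180 − 14226 = -49406;  -91757 − 49406 = -141163;  -210006 − 141163 = -351169
-3024 − 360 = -3384;  -14226 − 3384 = -17610;  -49406 − 17610 = -67016;  -141163 − 67016 = -208179;  -351169 − 208179 = -559348
-3384 − 360 = -3744;  -17610 − 3744 = -21354;  -67016 − 21354 = -88370;  -208179 − 88370 = -296549;  -559348 − 296549 = -855897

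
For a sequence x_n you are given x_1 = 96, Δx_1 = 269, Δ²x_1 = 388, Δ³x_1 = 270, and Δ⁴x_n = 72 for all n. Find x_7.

Build the table forward from the leading diagonal:
D4: 72  72  72  72  72  72  72
D3: 270  342  414  486  558  630  702
D2: 388  658  1000  1414  1900  2458  3088
D1: 269  657  1315  2315  3729  5629  8087
x: 96  365  1022  2337  4652  8381  14010

14010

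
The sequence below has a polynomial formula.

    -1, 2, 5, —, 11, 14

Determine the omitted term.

Using the first 3 terms:
Δ: 3, 3
Constant first difference = 3.
Extend forward: 5 + 3 = 8

8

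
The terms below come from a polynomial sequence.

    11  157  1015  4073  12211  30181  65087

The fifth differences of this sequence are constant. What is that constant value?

480

Δ: 146, 858, 3058, 8138, 17970, 34906
Δ²: 712, 2200, 5080, 9832, 16936
Δ³: 1488, 2880, 4752, 7104
Δ⁴: 1392, 1872, 2352
Δ⁵: 480, 480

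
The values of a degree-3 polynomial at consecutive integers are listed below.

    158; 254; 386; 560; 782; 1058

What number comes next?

First differences: 96, 132, 174, 222, 276
Second differences: 36, 42, 48, 54
Third differences: 6, 6, 6
Third differences constant at 6.
54 + 6 = 60;  276 + 60 = 336;  1058 + 336 = 1394

1394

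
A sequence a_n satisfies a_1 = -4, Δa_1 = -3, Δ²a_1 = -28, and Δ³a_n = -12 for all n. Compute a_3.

-38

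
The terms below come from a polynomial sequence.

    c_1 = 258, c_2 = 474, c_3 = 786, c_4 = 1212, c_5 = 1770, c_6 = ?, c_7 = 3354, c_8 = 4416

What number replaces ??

2478

Using the first 5 terms:
216, 312, 426, 558
96, 114, 132
18, 18
Constant third difference = 18.
Extend forward: 132 + 18 = 150;  558 + 150 = 708;  1770 + 708 = 2478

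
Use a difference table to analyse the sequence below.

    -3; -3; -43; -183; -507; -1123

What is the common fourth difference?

First differences: 0, -40, -140, -324, -616
Second differences: -40, -100, -184, -292
Third differences: -60, -84, -108
Fourth differences: -24, -24

-24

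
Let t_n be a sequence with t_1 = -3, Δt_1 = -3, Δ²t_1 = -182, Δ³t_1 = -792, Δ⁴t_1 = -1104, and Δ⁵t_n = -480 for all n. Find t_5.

-5379

Build the table forward from the leading diagonal:
Fifth differences: -480  -480  -480  -480  -480
Fourth differences: -1104  -1584  -2064  -2544  -3024
Third differences: -792  -1896  -3480  -5544  -8088
Second differences: -182  -974  -2870  -6350  -11894
First differences: -3  -185  -1159  -4029  -10379
t: -3  -6  -191  -1350  -5379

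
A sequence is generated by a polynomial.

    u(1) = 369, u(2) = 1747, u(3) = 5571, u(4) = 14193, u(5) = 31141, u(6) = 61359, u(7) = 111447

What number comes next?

Δ: 1378 , 3824 , 8622 , 16948 , 30218 , 50088
Δ²: 2446 , 4798 , 8326 , 13270 , 19870
Δ³: 2352 , 3528 , 4944 , 6600
Δ⁴: 1176 , 1416 , 1656
Δ⁵: 240 , 240
The fifth differences are constant (240).
1656 + 240 = 1896;  6600 + 1896 = 8496;  19870 + 8496 = 28366;  50088 + 28366 = 78454;  111447 + 78454 = 189901

189901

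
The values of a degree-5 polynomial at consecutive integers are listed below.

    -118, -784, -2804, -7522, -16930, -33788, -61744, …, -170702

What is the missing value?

Using the first 7 terms:
-666, -2020, -4718, -9408, -16858, -27956
-1354, -2698, -4690, -7450, -11098
-1344, -1992, -2760, -3648
-648, -768, -888
-120, -120
Constant fifth difference = -120.
Extend forward: -888 − 120 = -1008;  -3648 − 1008 = -4656;  -11098 − 4656 = -15754;  -27956 − 15754 = -43710;  -61744 − 43710 = -105454

-105454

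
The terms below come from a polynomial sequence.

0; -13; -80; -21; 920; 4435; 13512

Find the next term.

32795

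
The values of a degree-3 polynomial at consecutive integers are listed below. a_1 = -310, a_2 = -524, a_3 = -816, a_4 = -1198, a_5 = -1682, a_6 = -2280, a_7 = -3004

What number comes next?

D1: -214, -292, -382, -484, -598, -724
D2: -78, -90, -102, -114, -126
D3: -12, -12, -12, -12
Constant third difference = -12, so extend:
-126 − 12 = -138;  -724 − 138 = -862;  -3004 − 862 = -3866

-3866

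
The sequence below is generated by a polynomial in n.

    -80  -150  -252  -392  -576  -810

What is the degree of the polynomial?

Δ: -70, -102, -140, -184, -234
Δ²: -32, -38, -44, -50
Δ³: -6, -6, -6
The third differences are constant, so the polynomial has degree 3.

3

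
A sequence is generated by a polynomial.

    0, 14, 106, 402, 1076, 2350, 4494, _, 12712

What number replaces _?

Using the first 7 terms:
Δ: 14, 92, 296, 674, 1274, 2144
Δ²: 78, 204, 378, 600, 870
Δ³: 126, 174, 222, 270
Δ⁴: 48, 48, 48
Constant fourth difference = 48.
Extend forward: 270 + 48 = 318;  870 + 318 = 1188;  2144 + 1188 = 3332;  4494 + 3332 = 7826

7826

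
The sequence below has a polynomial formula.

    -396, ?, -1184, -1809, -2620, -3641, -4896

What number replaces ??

Using the last 5 terms:
D1: -625, -811, -1021, -1255
D2: -186, -210, -234
D3: -24, -24
Constant third difference = -24.
Extend backward: -186 + 24 = -162;  -625 + 162 = -463;  -1184 + 463 = -721

-721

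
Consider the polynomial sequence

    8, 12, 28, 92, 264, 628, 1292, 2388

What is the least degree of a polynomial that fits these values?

Δ: 4, 16, 64, 172, 364, 664, 1096
Δ²: 12, 48, 108, 192, 300, 432
Δ³: 36, 60, 84, 108, 132
Δ⁴: 24, 24, 24, 24
The fourth differences are constant, so the polynomial has degree 4.

4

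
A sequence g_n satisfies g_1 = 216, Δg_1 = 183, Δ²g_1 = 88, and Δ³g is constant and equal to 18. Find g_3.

670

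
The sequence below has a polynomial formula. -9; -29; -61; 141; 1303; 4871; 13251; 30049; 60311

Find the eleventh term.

190051

D1: -20, -32, 202, 1162, 3568, 8380, 16798, 30262
D2: -12, 234, 960, 2406, 4812, 8418, 13464
D3: 246, 726, 1446, 2406, 3606, 5046
D4: 480, 720, 960, 1200, 1440
D5: 240, 240, 240, 240
Fifth differences constant at 240.
1440 + 240 = 1680;  5046 + 1680 = 6726;  13464 + 6726 = 20190;  30262 + 20190 = 50452;  60311 + 50452 = 110763
1680 + 240 = 1920;  6726 + 1920 = 8646;  20190 + 8646 = 28836;  50452 + 28836 = 79288;  110763 + 79288 = 190051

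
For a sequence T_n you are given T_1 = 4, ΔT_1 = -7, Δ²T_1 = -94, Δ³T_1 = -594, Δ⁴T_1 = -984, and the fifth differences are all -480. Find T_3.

-104

Build the table forward from the leading diagonal:
D5: -480, -480, -480
D4: -984, -1464, -1944
D3: -594, -1578, -3042
D2: -94, -688, -2266
D1: -7, -101, -789
T: 4, -3, -104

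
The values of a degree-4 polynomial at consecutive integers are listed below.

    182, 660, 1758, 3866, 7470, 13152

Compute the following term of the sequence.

D1: 478, 1098, 2108, 3604, 5682
D2: 620, 1010, 1496, 2078
D3: 390, 486, 582
D4: 96, 96
Fourth differences constant at 96.
582 + 96 = 678;  2078 + 678 = 2756;  5682 + 2756 = 8438;  13152 + 8438 = 21590

21590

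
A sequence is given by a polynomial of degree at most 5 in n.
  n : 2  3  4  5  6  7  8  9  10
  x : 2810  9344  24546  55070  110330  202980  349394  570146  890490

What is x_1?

Δ: 6534  15202  30524  55260  92650  146414  220752  320344
Δ²: 8668  15322  24736  37390  53764  74338  99592
Δ³: 6654  9414  12654  16374  20574  25254
Δ⁴: 2760  3240  3720  4200  4680
Δ⁵: 480  480  480  480
The fifth differences are constant at 480.
Work back: 2760 − 480 = 2280;  6654 − 2280 = 4374;  8668 − 4374 = 4294;  6534 − 4294 = 2240;  2810 − 2240 = 570

570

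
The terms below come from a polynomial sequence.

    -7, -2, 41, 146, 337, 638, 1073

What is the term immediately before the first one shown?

2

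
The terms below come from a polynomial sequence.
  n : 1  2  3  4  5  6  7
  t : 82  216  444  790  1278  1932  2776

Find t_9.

D1: 134, 228, 346, 488, 654, 844
D2: 94, 118, 142, 166, 190
D3: 24, 24, 24, 24
Constant third difference = 24, so extend:
190 + 24 = 214;  844 + 214 = 1058;  2776 + 1058 = 3834
214 + 24 = 238;  1058 + 238 = 1296;  3834 + 1296 = 5130

5130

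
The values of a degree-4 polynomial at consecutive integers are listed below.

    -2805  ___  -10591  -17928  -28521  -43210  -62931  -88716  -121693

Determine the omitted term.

-5766

Using the last 7 terms:
D1: -7337  -10593  -14689  -19721  -25785  -32977
D2: -3256  -4096  -5032  -6064  -7192
D3: -840  -936  -1032  -1128
D4: -96  -96  -96
Constant fourth difference = -96.
Extend backward: -840 + 96 = -744;  -3256 + 744 = -2512;  -7337 + 2512 = -4825;  -10591 + 4825 = -5766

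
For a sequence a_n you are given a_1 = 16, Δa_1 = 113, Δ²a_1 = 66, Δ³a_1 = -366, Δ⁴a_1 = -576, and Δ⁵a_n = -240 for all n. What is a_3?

308

Build the table forward from the leading diagonal:
Fifth differences: -240, -240, -240
Fourth differences: -576, -816, -1056
Third differences: -366, -942, -1758
Second differences: 66, -300, -1242
First differences: 113, 179, -121
a: 16, 129, 308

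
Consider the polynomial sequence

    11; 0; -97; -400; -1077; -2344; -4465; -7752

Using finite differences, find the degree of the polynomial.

D1: -11, -97, -303, -677, -1267, -2121, -3287
D2: -86, -206, -374, -590, -854, -1166
D3: -120, -168, -216, -264, -312
D4: -48, -48, -48, -48
The fourth differences are constant, so the polynomial has degree 4.

4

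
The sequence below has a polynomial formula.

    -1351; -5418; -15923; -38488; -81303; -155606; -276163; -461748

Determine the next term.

Δ: -4067  -10505  -22565  -42815  -74303  -120557  -185585
Δ²: -6438  -12060  -20250  -31488  -46254  -65028
Δ³: -5622  -8190  -11238  -14766  -18774
Δ⁴: -2568  -3048  -3528  -4008
Δ⁵: -480  -480  -480
Fifth differences constant at -480.
-4008 − 480 = -4488;  -18774 − 4488 = -23262;  -65028 − 23262 = -88290;  -185585 − 88290 = -273875;  -461748 − 273875 = -735623

-735623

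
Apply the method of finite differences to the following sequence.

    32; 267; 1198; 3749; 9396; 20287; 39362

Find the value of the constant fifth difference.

Δ: 235, 931, 2551, 5647, 10891, 19075
Δ²: 696, 1620, 3096, 5244, 8184
Δ³: 924, 1476, 2148, 2940
Δ⁴: 552, 672, 792
Δ⁵: 120, 120

120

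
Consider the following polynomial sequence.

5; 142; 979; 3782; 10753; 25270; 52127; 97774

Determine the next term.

170557

D1: 137  837  2803  6971  14517  26857  45647
D2: 700  1966  4168  7546  12340  18790
D3: 1266  2202  3378  4794  6450
D4: 936  1176  1416  1656
D5: 240  240  240
The fifth differences are constant (240).
1656 + 240 = 1896;  6450 + 1896 = 8346;  18790 + 8346 = 27136;  45647 + 27136 = 72783;  97774 + 72783 = 170557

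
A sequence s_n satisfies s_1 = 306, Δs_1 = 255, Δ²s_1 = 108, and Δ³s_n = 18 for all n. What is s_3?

Build the table forward from the leading diagonal:
Δ³: 18, 18, 18
Δ²: 108, 126, 144
Δ: 255, 363, 489
s: 306, 561, 924

924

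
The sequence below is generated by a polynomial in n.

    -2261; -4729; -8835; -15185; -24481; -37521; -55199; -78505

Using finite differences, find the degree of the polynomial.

-2468, -4106, -6350, -9296, -13040, -17678, -23306
-1638, -2244, -2946, -3744, -4638, -5628
-606, -702, -798, -894, -990
-96, -96, -96, -96
The fourth differences are constant, so the polynomial has degree 4.

4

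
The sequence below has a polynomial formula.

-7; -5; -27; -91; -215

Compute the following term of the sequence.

-417

D1: 2 , -22 , -64 , -124
D2: -24 , -42 , -60
D3: -18 , -18
Constant third difference = -18, so extend:
-60 − 18 = -78;  -124 − 78 = -202;  -215 − 202 = -417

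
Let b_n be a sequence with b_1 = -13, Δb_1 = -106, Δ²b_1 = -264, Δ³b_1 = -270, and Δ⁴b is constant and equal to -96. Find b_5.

Build the table forward from the leading diagonal:
Fourth differences: -96  -96  -96  -96  -96
Third differences: -270  -366  -462  -558  -654
Second differences: -264  -534  -900  -1362  -1920
First differences: -106  -370  -904  -1804  -3166
b: -13  -119  -489  -1393  -3197

-3197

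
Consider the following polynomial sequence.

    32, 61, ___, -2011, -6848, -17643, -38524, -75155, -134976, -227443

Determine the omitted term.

-300

Using the last 7 terms:
-4837, -10795, -20881, -36631, -59821, -92467
-5958, -10086, -15750, -23190, -32646
-4128, -5664, -7440, -9456
-1536, -1776, -2016
-240, -240
Constant fifth difference = -240.
Extend backward: -1536 + 240 = -1296;  -4128 + 1296 = -2832;  -5958 + 2832 = -3126;  -4837 + 3126 = -1711;  -2011 + 1711 = -300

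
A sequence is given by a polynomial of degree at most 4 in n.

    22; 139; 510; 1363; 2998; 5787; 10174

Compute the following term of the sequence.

16675

First differences: 117  371  853  1635  2789  4387
Second differences: 254  482  782  1154  1598
Third differences: 228  300  372  444
Fourth differences: 72  72  72
Fourth differences constant at 72.
444 + 72 = 516;  1598 + 516 = 2114;  4387 + 2114 = 6501;  10174 + 6501 = 16675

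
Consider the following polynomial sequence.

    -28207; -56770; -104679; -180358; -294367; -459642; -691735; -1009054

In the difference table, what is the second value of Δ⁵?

First differences: -28563, -47909, -75679, -114009, -165275, -232093, -317319
Second differences: -19346, -27770, -38330, -51266, -66818, -85226
Third differences: -8424, -10560, -12936, -15552, -18408
Fourth differences: -2136, -2376, -2616, -2856
Fifth differences: -240, -240, -240

-240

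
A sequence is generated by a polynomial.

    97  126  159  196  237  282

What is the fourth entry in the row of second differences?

Δ: 29, 33, 37, 41, 45
Δ²: 4, 4, 4, 4

4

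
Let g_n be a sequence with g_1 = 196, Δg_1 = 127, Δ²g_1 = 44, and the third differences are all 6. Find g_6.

1331

Build the table forward from the leading diagonal:
Δ³: 6  6  6  6  6  6
Δ²: 44  50  56  62  68  74
Δ: 127  171  221  277  339  407
g: 196  323  494  715  992  1331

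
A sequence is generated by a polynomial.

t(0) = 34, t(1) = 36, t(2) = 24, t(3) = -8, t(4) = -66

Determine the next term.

First differences: 2, -12, -32, -58
Second differences: -14, -20, -26
Third differences: -6, -6
Constant third difference = -6, so extend:
-26 − 6 = -32;  -58 − 32 = -90;  -66 − 90 = -156

-156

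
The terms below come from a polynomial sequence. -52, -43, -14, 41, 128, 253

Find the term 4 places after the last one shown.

1253

9, 29, 55, 87, 125
20, 26, 32, 38
6, 6, 6
Constant third difference = 6, so extend:
38 + 6 = 44;  125 + 44 = 169;  253 + 169 = 422
44 + 6 = 50;  169 + 50 = 219;  422 + 219 = 641
50 + 6 = 56;  219 + 56 = 275;  641 + 275 = 916
56 + 6 = 62;  275 + 62 = 337;  916 + 337 = 1253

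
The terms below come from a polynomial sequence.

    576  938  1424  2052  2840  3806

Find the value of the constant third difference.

First differences: 362, 486, 628, 788, 966
Second differences: 124, 142, 160, 178
Third differences: 18, 18, 18

18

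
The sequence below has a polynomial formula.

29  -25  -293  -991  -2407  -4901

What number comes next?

D1: -54, -268, -698, -1416, -2494
D2: -214, -430, -718, -1078
D3: -216, -288, -360
D4: -72, -72
Fourth differences constant at -72.
-360 − 72 = -432;  -1078 − 432 = -1510;  -2494 − 1510 = -4004;  -4901 − 4004 = -8905

-8905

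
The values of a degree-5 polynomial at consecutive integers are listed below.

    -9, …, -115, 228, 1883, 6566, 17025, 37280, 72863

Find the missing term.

-70

Using the last 7 terms:
First differences: 343  1655  4683  10459  20255  35583
Second differences: 1312  3028  5776  9796  15328
Third differences: 1716  2748  4020  5532
Fourth differences: 1032  1272  1512
Fifth differences: 240  240
Constant fifth difference = 240.
Extend backward: 1032 − 240 = 792;  1716 − 792 = 924;  1312 − 924 = 388;  343 − 388 = -45;  -115 + 45 = -70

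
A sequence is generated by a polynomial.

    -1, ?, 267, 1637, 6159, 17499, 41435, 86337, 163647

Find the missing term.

15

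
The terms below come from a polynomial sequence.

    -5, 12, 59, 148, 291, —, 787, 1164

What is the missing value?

500

Using the first 5 terms:
First differences: 17  47  89  143
Second differences: 30  42  54
Third differences: 12  12
Constant third difference = 12.
Extend forward: 54 + 12 = 66;  143 + 66 = 209;  291 + 209 = 500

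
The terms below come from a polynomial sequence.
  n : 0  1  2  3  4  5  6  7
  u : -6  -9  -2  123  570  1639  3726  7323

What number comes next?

13018

D1: -3  7  125  447  1069  2087  3597
D2: 10  118  322  622  1018  1510
D3: 108  204  300  396  492
D4: 96  96  96  96
The fourth differences are constant (96).
492 + 96 = 588;  1510 + 588 = 2098;  3597 + 2098 = 5695;  7323 + 5695 = 13018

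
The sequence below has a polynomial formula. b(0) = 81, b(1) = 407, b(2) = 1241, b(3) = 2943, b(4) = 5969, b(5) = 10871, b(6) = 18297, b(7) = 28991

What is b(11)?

122687

D1: 326, 834, 1702, 3026, 4902, 7426, 10694
D2: 508, 868, 1324, 1876, 2524, 3268
D3: 360, 456, 552, 648, 744
D4: 96, 96, 96, 96
Fourth differences constant at 96.
744 + 96 = 840;  3268 + 840 = 4108;  10694 + 4108 = 14802;  28991 + 14802 = 43793
840 + 96 = 936;  4108 + 936 = 5044;  14802 + 5044 = 19846;  43793 + 19846 = 63639
936 + 96 = 1032;  5044 + 1032 = 6076;  19846 + 6076 = 25922;  63639 + 25922 = 89561
1032 + 96 = 1128;  6076 + 1128 = 7204;  25922 + 7204 = 33126;  89561 + 33126 = 122687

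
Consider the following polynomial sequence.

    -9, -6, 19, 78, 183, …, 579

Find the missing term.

346

Using the first 5 terms:
First differences: 3  25  59  105
Second differences: 22  34  46
Third differences: 12  12
Constant third difference = 12.
Extend forward: 46 + 12 = 58;  105 + 58 = 163;  183 + 163 = 346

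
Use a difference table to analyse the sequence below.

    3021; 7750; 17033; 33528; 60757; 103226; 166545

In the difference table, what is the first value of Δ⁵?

120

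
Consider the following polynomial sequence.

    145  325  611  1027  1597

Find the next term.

2345

180, 286, 416, 570
106, 130, 154
24, 24
Constant third difference = 24, so extend:
154 + 24 = 178;  570 + 178 = 748;  1597 + 748 = 2345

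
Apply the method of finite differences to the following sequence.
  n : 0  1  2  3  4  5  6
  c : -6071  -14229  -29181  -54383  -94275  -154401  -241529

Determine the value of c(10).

First differences: -8158  -14952  -25202  -39892  -60126  -87128
Second differences: -6794  -10250  -14690  -20234  -27002
Third differences: -3456  -4440  -5544  -6768
Fourth differences: -984  -1104  -1224
Fifth differences: -120  -120
The fifth differences are constant (-120).
-1224 − 120 = -1344;  -6768 − 1344 = -8112;  -27002 − 8112 = -35114;  -87128 − 35114 = -122242;  -241529 − 122242 = -363771
-1344 − 120 = -1464;  -8112 − 1464 = -9576;  -35114 − 9576 = -44690;  -122242 − 44690 = -166932;  -363771 − 166932 = -530703
-1464 − 120 = -1584;  -9576 − 1584 = -11160;  -44690 − 11160 = -55850;  -166932 − 55850 = -222782;  -530703 − 222782 = -753485
-1584 − 120 = -1704;  -11160 − 1704 = -12864;  -55850 − 12864 = -68714;  -222782 − 68714 = -291496;  -753485 − 291496 = -1044981

-1044981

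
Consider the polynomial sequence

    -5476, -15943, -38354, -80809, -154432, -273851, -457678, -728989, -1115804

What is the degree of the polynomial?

-10467, -22411, -42455, -73623, -119419, -183827, -271311, -386815
-11944, -20044, -31168, -45796, -64408, -87484, -115504
-8100, -11124, -14628, -18612, -23076, -28020
-3024, -3504, -3984, -4464, -4944
-480, -480, -480, -480
The fifth differences are constant, so the polynomial has degree 5.

5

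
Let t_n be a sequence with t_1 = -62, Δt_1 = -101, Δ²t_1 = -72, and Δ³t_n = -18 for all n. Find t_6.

-1467

Build the table forward from the leading diagonal:
Third differences: -18, -18, -18, -18, -18, -18
Second differences: -72, -90, -108, -126, -144, -162
First differences: -101, -173, -263, -371, -497, -641
t: -62, -163, -336, -599, -970, -1467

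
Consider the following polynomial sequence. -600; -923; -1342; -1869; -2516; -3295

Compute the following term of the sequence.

-4218

-323, -419, -527, -647, -779
-96, -108, -120, -132
-12, -12, -12
Constant third difference = -12, so extend:
-132 − 12 = -144;  -779 − 144 = -923;  -3295 − 923 = -4218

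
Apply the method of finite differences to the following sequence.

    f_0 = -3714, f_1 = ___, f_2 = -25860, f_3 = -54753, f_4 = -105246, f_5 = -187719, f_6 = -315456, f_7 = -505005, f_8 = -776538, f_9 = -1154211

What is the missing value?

-10731

Using the last 8 terms:
Δ: -28893, -50493, -82473, -127737, -189549, -271533, -377673
Δ²: -21600, -31980, -45264, -61812, -81984, -106140
Δ³: -10380, -13284, -16548, -20172, -24156
Δ⁴: -2904, -3264, -3624, -3984
Δ⁵: -360, -360, -360
Constant fifth difference = -360.
Extend backward: -2904 + 360 = -2544;  -10380 + 2544 = -7836;  -21600 + 7836 = -13764;  -28893 + 13764 = -15129;  -25860 + 15129 = -10731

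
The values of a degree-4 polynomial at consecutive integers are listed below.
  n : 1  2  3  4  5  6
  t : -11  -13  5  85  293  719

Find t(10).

7243

D1: -2, 18, 80, 208, 426
D2: 20, 62, 128, 218
D3: 42, 66, 90
D4: 24, 24
Constant fourth difference = 24, so extend:
90 + 24 = 114;  218 + 114 = 332;  426 + 332 = 758;  719 + 758 = 1477
114 + 24 = 138;  332 + 138 = 470;  758 + 470 = 1228;  1477 + 1228 = 2705
138 + 24 = 162;  470 + 162 = 632;  1228 + 632 = 1860;  2705 + 1860 = 4565
162 + 24 = 186;  632 + 186 = 818;  1860 + 818 = 2678;  4565 + 2678 = 7243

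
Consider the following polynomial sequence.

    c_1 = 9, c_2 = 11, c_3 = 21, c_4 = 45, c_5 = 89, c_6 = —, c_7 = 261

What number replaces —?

Using the first 5 terms:
2, 10, 24, 44
8, 14, 20
6, 6
Constant third difference = 6.
Extend forward: 20 + 6 = 26;  44 + 26 = 70;  89 + 70 = 159

159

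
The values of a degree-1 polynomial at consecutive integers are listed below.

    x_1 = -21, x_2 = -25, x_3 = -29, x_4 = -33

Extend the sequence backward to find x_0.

-17

D1: -4  -4  -4
The first differences are constant at -4.
Work back: -21 + 4 = -17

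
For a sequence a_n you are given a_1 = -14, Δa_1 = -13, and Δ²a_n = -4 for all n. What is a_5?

-90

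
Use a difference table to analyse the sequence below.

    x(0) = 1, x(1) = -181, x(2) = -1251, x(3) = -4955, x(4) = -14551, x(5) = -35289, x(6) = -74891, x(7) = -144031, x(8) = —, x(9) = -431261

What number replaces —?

Using the first 8 terms:
Δ: -182  -1070  -3704  -9596  -20738  -39602  -69140
Δ²: -888  -2634  -5892  -11142  -18864  -29538
Δ³: -1746  -3258  -5250  -7722  -10674
Δ⁴: -1512  -1992  -2472  -2952
Δ⁵: -480  -480  -480
Constant fifth difference = -480.
Extend forward: -2952 − 480 = -3432;  -10674 − 3432 = -14106;  -29538 − 14106 = -43644;  -69140 − 43644 = -112784;  -144031 − 112784 = -256815

-256815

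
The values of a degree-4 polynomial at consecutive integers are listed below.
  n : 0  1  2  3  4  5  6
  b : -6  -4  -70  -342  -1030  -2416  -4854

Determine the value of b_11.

-50254

First differences: 2  -66  -272  -688  -1386  -2438
Second differences: -68  -206  -416  -698  -1052
Third differences: -138  -210  -282  -354
Fourth differences: -72  -72  -72
Constant fourth difference = -72, so extend:
-354 − 72 = -426;  -1052 − 426 = -1478;  -2438 − 1478 = -3916;  -4854 − 3916 = -8770
-426 − 72 = -498;  -1478 − 498 = -1976;  -3916 − 1976 = -5892;  -8770 − 5892 = -14662
-498 − 72 = -570;  -1976 − 570 = -2546;  -5892 − 2546 = -8438;  -14662 − 8438 = -23100
-570 − 72 = -642;  -2546 − 642 = -3188;  -8438 − 3188 = -11626;  -23100 − 11626 = -34726
-642 − 72 = -714;  -3188 − 714 = -3902;  -11626 − 3902 = -15528;  -34726 − 15528 = -50254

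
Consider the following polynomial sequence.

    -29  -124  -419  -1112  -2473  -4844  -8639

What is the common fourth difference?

-72

D1: -95, -295, -693, -1361, -2371, -3795
D2: -200, -398, -668, -1010, -1424
D3: -198, -270, -342, -414
D4: -72, -72, -72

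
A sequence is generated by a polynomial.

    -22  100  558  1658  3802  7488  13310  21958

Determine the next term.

34218

First differences: 122  458  1100  2144  3686  5822  8648
Second differences: 336  642  1044  1542  2136  2826
Third differences: 306  402  498  594  690
Fourth differences: 96  96  96  96
The fourth differences are constant (96).
690 + 96 = 786;  2826 + 786 = 3612;  8648 + 3612 = 12260;  21958 + 12260 = 34218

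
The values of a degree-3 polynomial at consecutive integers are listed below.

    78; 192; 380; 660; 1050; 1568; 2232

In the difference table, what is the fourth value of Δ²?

Δ: 114, 188, 280, 390, 518, 664
Δ²: 74, 92, 110, 128, 146
Δ³: 18, 18, 18, 18

128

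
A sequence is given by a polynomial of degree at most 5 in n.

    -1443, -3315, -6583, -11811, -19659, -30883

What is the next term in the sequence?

-46335

D1: -1872  -3268  -5228  -7848  -11224
D2: -1396  -1960  -2620  -3376
D3: -564  -660  -756
D4: -96  -96
The fourth differences are constant (-96).
-756 − 96 = -852;  -3376 − 852 = -4228;  -11224 − 4228 = -15452;  -30883 − 15452 = -46335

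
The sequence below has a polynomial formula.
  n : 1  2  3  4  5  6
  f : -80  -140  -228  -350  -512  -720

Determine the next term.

-60 , -88 , -122 , -162 , -208
-28 , -34 , -40 , -46
-6 , -6 , -6
Constant third difference = -6, so extend:
-46 − 6 = -52;  -208 − 52 = -260;  -720 − 260 = -980

-980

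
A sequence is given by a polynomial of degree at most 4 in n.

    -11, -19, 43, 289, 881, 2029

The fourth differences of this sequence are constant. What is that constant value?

48

First differences: -8, 62, 246, 592, 1148
Second differences: 70, 184, 346, 556
Third differences: 114, 162, 210
Fourth differences: 48, 48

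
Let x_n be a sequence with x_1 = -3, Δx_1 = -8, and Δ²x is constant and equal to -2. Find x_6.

Build the table forward from the leading diagonal:
Δ²: -2, -2, -2, -2, -2, -2
Δ: -8, -10, -12, -14, -16, -18
x: -3, -11, -21, -33, -47, -63

-63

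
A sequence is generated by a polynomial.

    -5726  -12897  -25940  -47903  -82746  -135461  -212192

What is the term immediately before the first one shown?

-2171

Δ: -7171  -13043  -21963  -34843  -52715  -76731
Δ²: -5872  -8920  -12880  -17872  -24016
Δ³: -3048  -3960  -4992  -6144
Δ⁴: -912  -1032  -1152
Δ⁵: -120  -120
The fifth differences are constant at -120.
Work back: -912 + 120 = -792;  -3048 + 792 = -2256;  -5872 + 2256 = -3616;  -7171 + 3616 = -3555;  -5726 + 3555 = -2171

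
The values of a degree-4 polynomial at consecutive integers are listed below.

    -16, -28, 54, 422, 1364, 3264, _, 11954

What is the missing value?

6602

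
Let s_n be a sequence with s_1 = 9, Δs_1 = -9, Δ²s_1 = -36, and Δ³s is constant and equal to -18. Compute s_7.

-945

Build the table forward from the leading diagonal:
Third differences: -18  -18  -18  -18  -18  -18  -18
Second differences: -36  -54  -72  -90  -108  -126  -144
First differences: -9  -45  -99  -171  -261  -369  -495
s: 9  0  -45  -144  -315  -576  -945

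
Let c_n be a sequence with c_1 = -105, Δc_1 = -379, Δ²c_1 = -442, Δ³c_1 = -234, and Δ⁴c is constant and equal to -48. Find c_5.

Build the table forward from the leading diagonal:
D4: -48, -48, -48, -48, -48
D3: -234, -282, -330, -378, -426
D2: -442, -676, -958, -1288, -1666
D1: -379, -821, -1497, -2455, -3743
c: -105, -484, -1305, -2802, -5257

-5257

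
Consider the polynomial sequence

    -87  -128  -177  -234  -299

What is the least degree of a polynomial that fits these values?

2

-41, -49, -57, -65
-8, -8, -8
The second differences are constant, so the polynomial has degree 2.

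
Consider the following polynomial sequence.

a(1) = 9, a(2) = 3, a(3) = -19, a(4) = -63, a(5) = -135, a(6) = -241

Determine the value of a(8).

-579

Δ: -6, -22, -44, -72, -106
Δ²: -16, -22, -28, -34
Δ³: -6, -6, -6
Constant third difference = -6, so extend:
-34 − 6 = -40;  -106 − 40 = -146;  -241 − 146 = -387
-40 − 6 = -46;  -146 − 46 = -192;  -387 − 192 = -579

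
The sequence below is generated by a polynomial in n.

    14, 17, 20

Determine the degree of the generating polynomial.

1

First differences: 3, 3
The first differences are constant, so the polynomial has degree 1.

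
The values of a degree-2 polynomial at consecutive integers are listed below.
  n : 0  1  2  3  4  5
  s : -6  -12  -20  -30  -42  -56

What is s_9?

-132

Δ: -6, -8, -10, -12, -14
Δ²: -2, -2, -2, -2
Second differences constant at -2.
-14 − 2 = -16;  -56 − 16 = -72
-16 − 2 = -18;  -72 − 18 = -90
-18 − 2 = -20;  -90 − 20 = -110
-20 − 2 = -22;  -110 − 22 = -132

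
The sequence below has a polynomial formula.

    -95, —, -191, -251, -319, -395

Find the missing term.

Using the last 4 terms:
D1: -60, -68, -76
D2: -8, -8
Constant second difference = -8.
Extend backward: -60 + 8 = -52;  -191 + 52 = -139

-139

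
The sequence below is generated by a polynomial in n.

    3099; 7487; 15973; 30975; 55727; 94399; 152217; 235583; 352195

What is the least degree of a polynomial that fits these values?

5

D1: 4388, 8486, 15002, 24752, 38672, 57818, 83366, 116612
D2: 4098, 6516, 9750, 13920, 19146, 25548, 33246
D3: 2418, 3234, 4170, 5226, 6402, 7698
D4: 816, 936, 1056, 1176, 1296
D5: 120, 120, 120, 120
The fifth differences are constant, so the polynomial has degree 5.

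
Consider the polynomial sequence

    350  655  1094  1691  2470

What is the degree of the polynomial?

D1: 305, 439, 597, 779
D2: 134, 158, 182
D3: 24, 24
The third differences are constant, so the polynomial has degree 3.

3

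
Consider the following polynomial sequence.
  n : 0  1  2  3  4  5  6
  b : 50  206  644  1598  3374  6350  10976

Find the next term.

17774

Δ: 156, 438, 954, 1776, 2976, 4626
Δ²: 282, 516, 822, 1200, 1650
Δ³: 234, 306, 378, 450
Δ⁴: 72, 72, 72
Constant fourth difference = 72, so extend:
450 + 72 = 522;  1650 + 522 = 2172;  4626 + 2172 = 6798;  10976 + 6798 = 17774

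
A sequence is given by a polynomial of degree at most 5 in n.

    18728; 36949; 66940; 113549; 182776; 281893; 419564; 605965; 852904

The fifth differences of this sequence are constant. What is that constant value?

120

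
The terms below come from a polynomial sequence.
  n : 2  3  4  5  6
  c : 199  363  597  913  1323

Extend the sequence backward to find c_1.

Δ: 164  234  316  410
Δ²: 70  82  94
Δ³: 12  12
The third differences are constant at 12.
Work back: 70 − 12 = 58;  164 − 58 = 106;  199 − 106 = 93

93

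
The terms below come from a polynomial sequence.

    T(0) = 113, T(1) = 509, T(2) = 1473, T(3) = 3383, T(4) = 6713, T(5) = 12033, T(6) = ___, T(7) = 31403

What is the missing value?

20009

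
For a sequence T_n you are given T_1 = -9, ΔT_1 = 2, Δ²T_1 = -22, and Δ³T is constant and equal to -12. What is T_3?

-27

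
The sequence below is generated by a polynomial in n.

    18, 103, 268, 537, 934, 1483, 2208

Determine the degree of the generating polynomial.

85, 165, 269, 397, 549, 725
80, 104, 128, 152, 176
24, 24, 24, 24
The third differences are constant, so the polynomial has degree 3.

3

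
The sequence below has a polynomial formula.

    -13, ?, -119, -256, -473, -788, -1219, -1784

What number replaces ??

Using the last 6 terms:
-137  -217  -315  -431  -565
-80  -98  -116  -134
-18  -18  -18
Constant third difference = -18.
Extend backward: -80 + 18 = -62;  -137 + 62 = -75;  -119 + 75 = -44

-44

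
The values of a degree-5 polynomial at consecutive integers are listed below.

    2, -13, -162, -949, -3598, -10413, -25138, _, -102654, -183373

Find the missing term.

-53317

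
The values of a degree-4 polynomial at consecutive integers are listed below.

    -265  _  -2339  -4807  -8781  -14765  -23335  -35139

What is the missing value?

-945

Using the last 6 terms:
First differences: -2468, -3974, -5984, -8570, -11804
Second differences: -1506, -2010, -2586, -3234
Third differences: -504, -576, -648
Fourth differences: -72, -72
Constant fourth difference = -72.
Extend backward: -504 + 72 = -432;  -1506 + 432 = -1074;  -2468 + 1074 = -1394;  -2339 + 1394 = -945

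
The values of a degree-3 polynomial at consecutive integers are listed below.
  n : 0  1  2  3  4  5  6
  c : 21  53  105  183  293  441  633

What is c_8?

32, 52, 78, 110, 148, 192
20, 26, 32, 38, 44
6, 6, 6, 6
Third differences constant at 6.
44 + 6 = 50;  192 + 50 = 242;  633 + 242 = 875
50 + 6 = 56;  242 + 56 = 298;  875 + 298 = 1173

1173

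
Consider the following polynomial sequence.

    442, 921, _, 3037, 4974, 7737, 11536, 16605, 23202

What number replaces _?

Using the last 6 terms:
First differences: 1937, 2763, 3799, 5069, 6597
Second differences: 826, 1036, 1270, 1528
Third differences: 210, 234, 258
Fourth differences: 24, 24
Constant fourth difference = 24.
Extend backward: 210 − 24 = 186;  826 − 186 = 640;  1937 − 640 = 1297;  3037 − 1297 = 1740

1740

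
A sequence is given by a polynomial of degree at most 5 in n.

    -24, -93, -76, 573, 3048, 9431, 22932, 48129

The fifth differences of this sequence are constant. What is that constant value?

240

D1: -69, 17, 649, 2475, 6383, 13501, 25197
D2: 86, 632, 1826, 3908, 7118, 11696
D3: 546, 1194, 2082, 3210, 4578
D4: 648, 888, 1128, 1368
D5: 240, 240, 240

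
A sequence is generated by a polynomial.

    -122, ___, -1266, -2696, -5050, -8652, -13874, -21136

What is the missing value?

-484

Using the last 6 terms:
-1430, -2354, -3602, -5222, -7262
-924, -1248, -1620, -2040
-324, -372, -420
-48, -48
Constant fourth difference = -48.
Extend backward: -324 + 48 = -276;  -924 + 276 = -648;  -1430 + 648 = -782;  -1266 + 782 = -484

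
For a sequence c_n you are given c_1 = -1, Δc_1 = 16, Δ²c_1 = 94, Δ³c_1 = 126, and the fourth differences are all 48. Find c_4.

Build the table forward from the leading diagonal:
Δ⁴: 48, 48, 48, 48
Δ³: 126, 174, 222, 270
Δ²: 94, 220, 394, 616
Δ: 16, 110, 330, 724
c: -1, 15, 125, 455

455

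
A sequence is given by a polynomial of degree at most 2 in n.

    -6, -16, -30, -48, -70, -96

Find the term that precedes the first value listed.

-10  -14  -18  -22  -26
-4  -4  -4  -4
The second differences are constant at -4.
Work back: -10 + 4 = -6;  -6 + 6 = 0

0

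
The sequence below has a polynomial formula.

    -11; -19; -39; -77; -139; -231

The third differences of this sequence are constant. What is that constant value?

-6

D1: -8, -20, -38, -62, -92
D2: -12, -18, -24, -30
D3: -6, -6, -6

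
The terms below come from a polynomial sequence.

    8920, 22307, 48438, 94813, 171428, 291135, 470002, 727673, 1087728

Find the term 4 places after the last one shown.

4181308

D1: 13387  26131  46375  76615  119707  178867  257671  360055
D2: 12744  20244  30240  43092  59160  78804  102384
D3: 7500  9996  12852  16068  19644  23580
D4: 2496  2856  3216  3576  3936
D5: 360  360  360  360
Constant fifth difference = 360, so extend:
3936 + 360 = 4296;  23580 + 4296 = 27876;  102384 + 27876 = 130260;  360055 + 130260 = 490315;  1087728 + 490315 = 1578043
4296 + 360 = 4656;  27876 + 4656 = 32532;  130260 + 32532 = 162792;  490315 + 162792 = 653107;  1578043 + 653107 = 2231150
4656 + 360 = 5016;  32532 + 5016 = 37548;  162792 + 37548 = 200340;  653107 + 200340 = 853447;  2231150 + 853447 = 3084597
5016 + 360 = 5376;  37548 + 5376 = 42924;  200340 + 42924 = 243264;  853447 + 243264 = 1096711;  3084597 + 1096711 = 4181308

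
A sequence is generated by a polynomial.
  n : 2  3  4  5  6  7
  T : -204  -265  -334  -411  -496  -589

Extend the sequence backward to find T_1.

Δ: -61, -69, -77, -85, -93
Δ²: -8, -8, -8, -8
The second differences are constant at -8.
Work back: -61 + 8 = -53;  -204 + 53 = -151

-151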